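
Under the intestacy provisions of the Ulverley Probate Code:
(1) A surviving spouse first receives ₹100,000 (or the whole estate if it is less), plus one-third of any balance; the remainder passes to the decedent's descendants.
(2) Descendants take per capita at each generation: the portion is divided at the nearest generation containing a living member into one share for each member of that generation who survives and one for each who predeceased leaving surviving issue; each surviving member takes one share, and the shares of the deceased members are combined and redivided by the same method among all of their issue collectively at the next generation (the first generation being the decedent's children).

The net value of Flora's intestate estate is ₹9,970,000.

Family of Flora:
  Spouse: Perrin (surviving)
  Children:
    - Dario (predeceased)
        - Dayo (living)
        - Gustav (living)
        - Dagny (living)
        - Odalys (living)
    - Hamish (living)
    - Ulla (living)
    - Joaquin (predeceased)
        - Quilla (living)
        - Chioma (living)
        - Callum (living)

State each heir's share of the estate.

Perrin: ₹3,390,000; Dayo: ₹470,000; Gustav: ₹470,000; Dagny: ₹470,000; Odalys: ₹470,000; Hamish: ₹1,645,000; Ulla: ₹1,645,000; Quilla: ₹470,000; Chioma: ₹470,000; Callum: ₹470,000

Perrin first takes ₹100,000, leaving a balance of ₹9,870,000. Perrin then takes one-third of the balance (₹3,290,000), for a total of ₹3,390,000. The remaining ₹6,580,000 passes to the descendants.
The descendants' portion (₹6,580,000) is divided at the children's generation into 4 shares of ₹1,645,000. Hamish and Ulla each take ₹1,645,000. The 2 shares of the deceased (Dario and Joaquin) are combined into a pool of ₹3,290,000.
That pool (₹3,290,000) is divided at the grandchildren's generation equally among Dayo, Gustav, Dagny, Odalys, Quilla, Chioma, and Callum: ₹470,000 each.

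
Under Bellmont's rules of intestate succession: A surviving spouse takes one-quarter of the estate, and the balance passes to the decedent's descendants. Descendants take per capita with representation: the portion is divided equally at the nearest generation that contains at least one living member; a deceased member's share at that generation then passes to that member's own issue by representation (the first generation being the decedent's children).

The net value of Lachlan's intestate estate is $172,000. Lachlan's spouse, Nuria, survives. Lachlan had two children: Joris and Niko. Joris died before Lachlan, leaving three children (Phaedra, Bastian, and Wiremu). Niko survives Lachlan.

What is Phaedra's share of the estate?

Phaedra receives $21,500.

Nuria takes one-quarter of $172,000 = $43,000. The remaining $129,000 passes to the descendants.
The descendants' portion ($129,000) is divided into 2 shares of $64,500: Niko takes $64,500; Joris's $64,500 share passes to Joris's issue.
Joris's share ($64,500) is divided into 3 shares of $21,500: Phaedra, Bastian, and Wiremu each take $21,500.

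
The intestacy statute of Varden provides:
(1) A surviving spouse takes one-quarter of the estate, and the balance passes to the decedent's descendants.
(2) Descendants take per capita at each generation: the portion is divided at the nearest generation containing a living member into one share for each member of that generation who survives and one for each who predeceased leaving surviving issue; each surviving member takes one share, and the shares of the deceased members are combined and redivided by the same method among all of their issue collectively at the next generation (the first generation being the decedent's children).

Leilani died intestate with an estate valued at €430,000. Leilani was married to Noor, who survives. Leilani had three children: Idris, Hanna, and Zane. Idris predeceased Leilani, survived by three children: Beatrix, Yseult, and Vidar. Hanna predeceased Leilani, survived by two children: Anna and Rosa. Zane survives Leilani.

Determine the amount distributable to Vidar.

Noor takes one-quarter of €430,000 = €107,500. The remaining €322,500 passes to the descendants.
The descendants' portion (€322,500) is divided at the children's generation into 3 shares of €107,500. Zane takes €107,500. The 2 shares of the deceased (Idris and Hanna) are combined into a pool of €215,000.
That pool (€215,000) is divided at the grandchildren's generation equally among Beatrix, Yseult, Vidar, Anna, and Rosa: €43,000 each.

Vidar receives €43,000.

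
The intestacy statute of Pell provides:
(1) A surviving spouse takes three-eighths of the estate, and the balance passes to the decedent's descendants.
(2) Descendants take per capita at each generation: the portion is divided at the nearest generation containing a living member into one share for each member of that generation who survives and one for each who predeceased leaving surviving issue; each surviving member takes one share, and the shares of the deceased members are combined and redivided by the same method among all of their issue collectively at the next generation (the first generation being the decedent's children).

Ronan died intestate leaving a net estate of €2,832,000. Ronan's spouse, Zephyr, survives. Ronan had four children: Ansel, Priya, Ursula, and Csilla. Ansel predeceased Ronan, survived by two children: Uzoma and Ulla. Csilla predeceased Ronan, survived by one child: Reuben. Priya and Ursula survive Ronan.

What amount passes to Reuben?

Reuben receives €295,000.

Zephyr takes three-eighths of €2,832,000 = €1,062,000. The remaining €1,770,000 passes to the descendants.
The descendants' portion (€1,770,000) is divided at the children's generation into 4 shares of €442,500. Priya and Ursula each take €442,500. The 2 shares of the deceased (Ansel and Csilla) are combined into a pool of €885,000.
That pool (€885,000) is divided at the grandchildren's generation equally among Uzoma, Ulla, and Reuben: €295,000 each.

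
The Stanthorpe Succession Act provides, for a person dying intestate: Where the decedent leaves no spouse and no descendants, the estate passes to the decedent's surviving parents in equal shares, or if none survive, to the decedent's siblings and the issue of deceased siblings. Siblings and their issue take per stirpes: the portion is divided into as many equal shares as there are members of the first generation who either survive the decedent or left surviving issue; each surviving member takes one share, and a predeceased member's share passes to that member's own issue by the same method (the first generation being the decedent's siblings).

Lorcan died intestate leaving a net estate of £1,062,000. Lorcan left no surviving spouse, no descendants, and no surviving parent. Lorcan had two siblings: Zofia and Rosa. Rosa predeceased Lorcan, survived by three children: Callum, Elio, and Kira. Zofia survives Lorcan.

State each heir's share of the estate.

The entire £1,062,000 passes to the siblings and their issue.
That amount (£1,062,000) is divided into 2 shares of £531,000: Zofia takes £531,000; Rosa's £531,000 share passes to Rosa's issue.
Rosa's share (£531,000) is divided into 3 shares of £177,000: Callum, Elio, and Kira each take £177,000.

Zofia: £531,000; Callum: £177,000; Elio: £177,000; Kira: £177,000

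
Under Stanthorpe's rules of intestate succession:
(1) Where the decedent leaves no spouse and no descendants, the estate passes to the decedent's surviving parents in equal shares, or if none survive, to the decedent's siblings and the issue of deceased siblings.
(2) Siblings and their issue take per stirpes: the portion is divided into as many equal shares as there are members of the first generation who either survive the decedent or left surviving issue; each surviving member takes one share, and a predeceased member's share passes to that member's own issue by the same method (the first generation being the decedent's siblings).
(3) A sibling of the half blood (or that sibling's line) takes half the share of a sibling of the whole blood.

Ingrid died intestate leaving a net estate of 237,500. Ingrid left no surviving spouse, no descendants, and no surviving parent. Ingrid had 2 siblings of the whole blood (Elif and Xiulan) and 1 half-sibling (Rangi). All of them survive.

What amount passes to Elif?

Elif receives 95,000.

The entire 237,500 passes to the siblings and their issue.
Counting each half-blood sibling's line as half a unit, there are 5/2 units in 237,500, so one unit is 95,000. Whole-blood lines (Elif and Xiulan) take 95,000 each; half-blood lines (Rangi) take 47,500 each.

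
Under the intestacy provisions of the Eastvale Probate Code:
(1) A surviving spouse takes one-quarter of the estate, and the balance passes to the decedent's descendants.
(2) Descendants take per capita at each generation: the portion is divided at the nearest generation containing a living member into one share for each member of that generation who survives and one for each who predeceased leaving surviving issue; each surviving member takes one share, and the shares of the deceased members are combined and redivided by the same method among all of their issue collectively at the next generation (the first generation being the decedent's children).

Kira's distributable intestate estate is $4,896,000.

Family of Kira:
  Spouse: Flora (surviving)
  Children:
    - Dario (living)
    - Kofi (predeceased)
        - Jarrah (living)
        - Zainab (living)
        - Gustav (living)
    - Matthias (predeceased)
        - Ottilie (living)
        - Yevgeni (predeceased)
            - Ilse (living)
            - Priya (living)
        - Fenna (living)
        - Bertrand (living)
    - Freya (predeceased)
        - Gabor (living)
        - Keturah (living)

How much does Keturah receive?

Flora takes one-quarter of $4,896,000 = $1,224,000. The remaining $3,672,000 passes to the descendants.
The descendants' portion ($3,672,000) is divided at the children's generation into 4 shares of $918,000. Dario takes $918,000. The 3 shares of the deceased (Kofi, Matthias, and Freya) are combined into a pool of $2,754,000.
That pool ($2,754,000) is divided at the grandchildren's generation into 9 shares of $306,000. Jarrah, Zainab, Gustav, Ottilie, Fenna, Bertrand, Gabor, and Keturah each take $306,000. The remaining share for the deceased Yevgeni ($306,000) is carried to the next generation.
That pool ($306,000) is divided at the great-grandchildren's generation equally among Ilse and Priya: $153,000 each.

Keturah receives $306,000.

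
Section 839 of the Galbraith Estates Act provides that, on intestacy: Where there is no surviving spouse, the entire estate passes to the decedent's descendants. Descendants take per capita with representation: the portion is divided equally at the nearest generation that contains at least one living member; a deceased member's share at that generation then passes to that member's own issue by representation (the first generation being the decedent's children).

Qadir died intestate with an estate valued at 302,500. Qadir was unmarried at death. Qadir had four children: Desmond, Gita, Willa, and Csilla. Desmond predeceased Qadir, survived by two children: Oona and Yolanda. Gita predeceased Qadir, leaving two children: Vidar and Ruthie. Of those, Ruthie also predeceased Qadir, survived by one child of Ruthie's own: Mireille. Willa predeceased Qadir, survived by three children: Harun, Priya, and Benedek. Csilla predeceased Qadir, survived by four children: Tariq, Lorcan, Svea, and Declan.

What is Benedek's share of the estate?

Benedek receives 27,500.

The entire 302,500 passes to the descendants.
No child survives, so the initial division is made at the grandchildren's generation.
That amount (302,500) is divided into 11 shares of 27,500: Oona, Yolanda, Vidar, Harun, Priya, Benedek, Tariq, Lorcan, Svea, and Declan each take 27,500; Ruthie's 27,500 share passes to Ruthie's issue.
Ruthie's share (27,500) passes entirely to Mireille.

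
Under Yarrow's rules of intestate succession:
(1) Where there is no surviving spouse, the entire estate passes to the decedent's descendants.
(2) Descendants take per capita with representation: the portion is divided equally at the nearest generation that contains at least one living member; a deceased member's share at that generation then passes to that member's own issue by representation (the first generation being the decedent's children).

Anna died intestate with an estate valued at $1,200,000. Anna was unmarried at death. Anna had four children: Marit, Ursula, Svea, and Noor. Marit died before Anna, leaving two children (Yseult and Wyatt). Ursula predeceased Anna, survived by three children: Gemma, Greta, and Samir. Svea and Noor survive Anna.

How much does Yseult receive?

The entire $1,200,000 passes to the descendants.
That amount ($1,200,000) is divided into 4 shares of $300,000: Svea and Noor each take $300,000; Marit's $300,000 share passes to Marit's issue; Ursula's $300,000 share passes to Ursula's issue.
Marit's share ($300,000) is divided into 2 shares of $150,000: Yseult and Wyatt each take $150,000.
Ursula's share ($300,000) is divided into 3 shares of $100,000: Gemma, Greta, and Samir each take $100,000.

Yseult receives $150,000.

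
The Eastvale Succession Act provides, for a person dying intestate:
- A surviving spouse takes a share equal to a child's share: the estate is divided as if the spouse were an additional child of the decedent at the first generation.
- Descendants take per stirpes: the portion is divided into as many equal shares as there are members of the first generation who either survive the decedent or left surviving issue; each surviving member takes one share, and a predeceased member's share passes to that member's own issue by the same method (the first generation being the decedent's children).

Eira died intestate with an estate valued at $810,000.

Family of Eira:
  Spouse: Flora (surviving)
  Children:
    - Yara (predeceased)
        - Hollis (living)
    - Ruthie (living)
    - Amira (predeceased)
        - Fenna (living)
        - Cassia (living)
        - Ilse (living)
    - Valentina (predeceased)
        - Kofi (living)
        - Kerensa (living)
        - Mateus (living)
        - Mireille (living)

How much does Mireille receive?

Mireille receives $40,500.

The spouse counts as an additional share at the children's level, so there are 5 primary shares of $162,000. Flora takes one such share ($162,000).
The children's combined portion ($648,000) is divided into 4 shares of $162,000: Ruthie takes $162,000; Yara's $162,000 share passes to Yara's issue; Amira's $162,000 share passes to Amira's issue; Valentina's $162,000 share passes to Valentina's issue.
Yara's share ($162,000) passes entirely to Hollis.
Amira's share ($162,000) is divided into 3 shares of $54,000: Fenna, Cassia, and Ilse each take $54,000.
Valentina's share ($162,000) is divided into 4 shares of $40,500: Kofi, Kerensa, Mateus, and Mireille each take $40,500.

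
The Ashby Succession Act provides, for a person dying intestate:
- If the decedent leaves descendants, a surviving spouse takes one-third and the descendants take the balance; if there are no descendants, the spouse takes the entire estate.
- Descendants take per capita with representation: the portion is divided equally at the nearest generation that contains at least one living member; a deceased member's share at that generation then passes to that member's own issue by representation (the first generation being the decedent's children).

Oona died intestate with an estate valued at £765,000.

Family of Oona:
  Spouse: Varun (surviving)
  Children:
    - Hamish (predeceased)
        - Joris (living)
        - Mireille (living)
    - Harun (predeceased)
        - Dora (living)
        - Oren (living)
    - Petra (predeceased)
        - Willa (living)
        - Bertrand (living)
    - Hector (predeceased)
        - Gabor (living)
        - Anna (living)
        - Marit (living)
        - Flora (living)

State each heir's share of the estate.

Varun: £255,000; Joris: £51,000; Mireille: £51,000; Dora: £51,000; Oren: £51,000; Willa: £51,000; Bertrand: £51,000; Gabor: £51,000; Anna: £51,000; Marit: £51,000; Flora: £51,000

Varun takes one-third of £765,000 = £255,000. The remaining £510,000 passes to the descendants.
No child survives, so the initial division is made at the grandchildren's generation.
The descendants' portion (£510,000) is divided into 10 shares of £51,000: Joris, Mireille, Dora, Oren, Willa, Bertrand, Gabor, Anna, Marit, and Flora each take £51,000.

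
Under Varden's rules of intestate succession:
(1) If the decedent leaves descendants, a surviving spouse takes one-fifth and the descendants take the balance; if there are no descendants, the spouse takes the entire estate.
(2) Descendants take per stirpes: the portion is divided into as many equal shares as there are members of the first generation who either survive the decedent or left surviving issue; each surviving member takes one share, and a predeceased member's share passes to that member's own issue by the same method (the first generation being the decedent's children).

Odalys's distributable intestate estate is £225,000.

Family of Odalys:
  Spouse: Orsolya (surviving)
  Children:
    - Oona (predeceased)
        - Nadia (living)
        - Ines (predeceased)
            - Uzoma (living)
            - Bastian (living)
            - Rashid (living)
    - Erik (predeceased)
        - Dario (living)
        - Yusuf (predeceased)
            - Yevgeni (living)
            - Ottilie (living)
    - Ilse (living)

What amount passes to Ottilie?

Orsolya takes one-fifth of £225,000 = £45,000. The remaining £180,000 passes to the descendants.
The descendants' portion (£180,000) is divided into 3 shares of £60,000: Ilse takes £60,000; Oona's £60,000 share passes to Oona's issue; Erik's £60,000 share passes to Erik's issue.
Oona's share (£60,000) is divided into 2 shares of £30,000: Nadia takes £30,000; Ines's £30,000 share passes to Ines's issue.
Ines's share (£30,000) is divided into 3 shares of £10,000: Uzoma, Bastian, and Rashid each take £10,000.
Erik's share (£60,000) is divided into 2 shares of £30,000: Dario takes £30,000; Yusuf's £30,000 share passes to Yusuf's issue.
Yusuf's share (£30,000) is divided into 2 shares of £15,000: Yevgeni and Ottilie each take £15,000.

Ottilie receives £15,000.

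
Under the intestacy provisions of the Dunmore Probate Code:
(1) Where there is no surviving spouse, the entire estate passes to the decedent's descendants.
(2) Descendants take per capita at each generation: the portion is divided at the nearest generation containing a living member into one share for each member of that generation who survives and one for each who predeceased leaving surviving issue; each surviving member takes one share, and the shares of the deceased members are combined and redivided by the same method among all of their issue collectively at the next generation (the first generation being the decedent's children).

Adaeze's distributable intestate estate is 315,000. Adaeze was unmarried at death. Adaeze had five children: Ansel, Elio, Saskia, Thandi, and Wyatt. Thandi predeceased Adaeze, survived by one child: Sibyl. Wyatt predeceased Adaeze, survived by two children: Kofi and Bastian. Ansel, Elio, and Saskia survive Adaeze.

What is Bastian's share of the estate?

Bastian receives 42,000.

The entire 315,000 passes to the descendants.
That amount (315,000) is divided at the children's generation into 5 shares of 63,000. Ansel, Elio, and Saskia each take 63,000. The 2 shares of the deceased (Thandi and Wyatt) are combined into a pool of 126,000.
That pool (126,000) is divided at the grandchildren's generation equally among Sibyl, Kofi, and Bastian: 42,000 each.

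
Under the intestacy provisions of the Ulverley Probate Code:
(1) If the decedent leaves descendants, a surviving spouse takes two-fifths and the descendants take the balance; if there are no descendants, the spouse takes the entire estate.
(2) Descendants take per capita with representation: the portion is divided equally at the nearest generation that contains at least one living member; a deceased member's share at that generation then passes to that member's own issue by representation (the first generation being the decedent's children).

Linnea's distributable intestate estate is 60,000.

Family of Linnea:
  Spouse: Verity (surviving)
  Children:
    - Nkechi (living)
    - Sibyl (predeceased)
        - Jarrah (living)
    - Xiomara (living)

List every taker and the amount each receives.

Verity takes two-fifths of 60,000 = 24,000. The remaining 36,000 passes to the descendants.
The descendants' portion (36,000) is divided into 3 shares of 12,000: Nkechi and Xiomara each take 12,000; Sibyl's 12,000 share passes to Sibyl's issue.
Sibyl's share (12,000) passes entirely to Jarrah.

Verity: 24,000; Nkechi: 12,000; Jarrah: 12,000; Xiomara: 12,000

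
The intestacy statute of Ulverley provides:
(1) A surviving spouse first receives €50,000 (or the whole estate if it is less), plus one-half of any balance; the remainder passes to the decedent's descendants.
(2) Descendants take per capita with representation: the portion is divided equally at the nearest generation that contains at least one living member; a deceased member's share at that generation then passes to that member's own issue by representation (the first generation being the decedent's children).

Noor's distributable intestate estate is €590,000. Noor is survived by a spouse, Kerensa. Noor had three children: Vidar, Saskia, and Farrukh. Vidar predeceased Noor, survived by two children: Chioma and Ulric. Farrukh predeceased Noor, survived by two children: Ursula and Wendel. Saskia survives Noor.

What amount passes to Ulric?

Kerensa first takes €50,000, leaving a balance of €540,000. Kerensa then takes one-half of the balance (€270,000), for a total of €320,000. The remaining €270,000 passes to the descendants.
The descendants' portion (€270,000) is divided into 3 shares of €90,000: Saskia takes €90,000; Vidar's €90,000 share passes to Vidar's issue; Farrukh's €90,000 share passes to Farrukh's issue.
Vidar's share (€90,000) is divided into 2 shares of €45,000: Chioma and Ulric each take €45,000.
Farrukh's share (€90,000) is divided into 2 shares of €45,000: Ursula and Wendel each take €45,000.

Ulric receives €45,000.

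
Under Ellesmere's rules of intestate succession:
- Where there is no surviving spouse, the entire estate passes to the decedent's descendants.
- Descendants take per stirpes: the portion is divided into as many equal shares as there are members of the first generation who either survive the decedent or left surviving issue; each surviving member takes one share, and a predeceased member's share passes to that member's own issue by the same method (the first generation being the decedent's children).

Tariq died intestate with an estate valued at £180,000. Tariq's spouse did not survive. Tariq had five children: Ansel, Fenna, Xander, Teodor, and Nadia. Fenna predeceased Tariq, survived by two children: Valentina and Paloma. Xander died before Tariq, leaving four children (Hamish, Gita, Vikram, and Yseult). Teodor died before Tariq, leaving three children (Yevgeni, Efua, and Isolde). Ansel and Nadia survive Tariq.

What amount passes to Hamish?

Hamish receives £9,000.

The entire £180,000 passes to the descendants.
That amount (£180,000) is divided into 5 shares of £36,000: Ansel and Nadia each take £36,000; Fenna's £36,000 share passes to Fenna's issue; Xander's £36,000 share passes to Xander's issue; Teodor's £36,000 share passes to Teodor's issue.
Fenna's share (£36,000) is divided into 2 shares of £18,000: Valentina and Paloma each take £18,000.
Xander's share (£36,000) is divided into 4 shares of £9,000: Hamish, Gita, Vikram, and Yseult each take £9,000.
Teodor's share (£36,000) is divided into 3 shares of £12,000: Yevgeni, Efua, and Isolde each take £12,000.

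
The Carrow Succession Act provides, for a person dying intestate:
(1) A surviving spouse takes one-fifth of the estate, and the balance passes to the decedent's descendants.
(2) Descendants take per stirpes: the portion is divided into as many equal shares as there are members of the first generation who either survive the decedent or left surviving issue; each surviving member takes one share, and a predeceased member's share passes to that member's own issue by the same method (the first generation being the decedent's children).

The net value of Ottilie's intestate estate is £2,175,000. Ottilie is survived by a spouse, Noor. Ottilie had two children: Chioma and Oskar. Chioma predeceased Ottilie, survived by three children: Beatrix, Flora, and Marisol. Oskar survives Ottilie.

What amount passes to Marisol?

Marisol receives £290,000.

Noor takes one-fifth of £2,175,000 = £435,000. The remaining £1,740,000 passes to the descendants.
The descendants' portion (£1,740,000) is divided into 2 shares of £870,000: Oskar takes £870,000; Chioma's £870,000 share passes to Chioma's issue.
Chioma's share (£870,000) is divided into 3 shares of £290,000: Beatrix, Flora, and Marisol each take £290,000.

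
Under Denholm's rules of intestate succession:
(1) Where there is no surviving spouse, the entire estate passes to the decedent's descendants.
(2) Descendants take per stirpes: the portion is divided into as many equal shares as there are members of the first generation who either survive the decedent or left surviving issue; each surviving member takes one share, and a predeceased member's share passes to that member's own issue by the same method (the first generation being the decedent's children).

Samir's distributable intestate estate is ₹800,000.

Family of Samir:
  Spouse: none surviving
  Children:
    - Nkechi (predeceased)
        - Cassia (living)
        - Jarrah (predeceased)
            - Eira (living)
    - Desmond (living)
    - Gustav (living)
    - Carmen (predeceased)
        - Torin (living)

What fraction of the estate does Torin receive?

The entire ₹800,000 passes to the descendants.
That amount (₹800,000) is divided into 4 shares of ₹200,000: Desmond and Gustav each take ₹200,000; Nkechi's ₹200,000 share passes to Nkechi's issue; Carmen's ₹200,000 share passes to Carmen's issue.
Nkechi's share (₹200,000) is divided into 2 shares of ₹100,000: Cassia takes ₹100,000; Jarrah's ₹100,000 share passes to Jarrah's issue.
Jarrah's share (₹100,000) passes entirely to Eira.
Carmen's share (₹200,000) passes entirely to Torin.

Torin receives 1/4 of the estate.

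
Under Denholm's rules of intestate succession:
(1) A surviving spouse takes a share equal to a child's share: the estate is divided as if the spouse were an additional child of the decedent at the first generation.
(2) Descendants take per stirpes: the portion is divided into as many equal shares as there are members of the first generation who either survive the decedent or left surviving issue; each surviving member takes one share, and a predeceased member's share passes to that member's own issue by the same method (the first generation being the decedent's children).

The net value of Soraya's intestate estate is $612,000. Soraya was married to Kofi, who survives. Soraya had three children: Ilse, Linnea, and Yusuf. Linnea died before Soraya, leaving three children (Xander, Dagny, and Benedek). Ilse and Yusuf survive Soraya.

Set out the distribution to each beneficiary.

Kofi: $153,000; Ilse: $153,000; Xander: $51,000; Dagny: $51,000; Benedek: $51,000; Yusuf: $153,000

The spouse counts as an additional share at the children's level, so there are 4 primary shares of $153,000. Kofi takes one such share ($153,000).
The children's combined portion ($459,000) is divided into 3 shares of $153,000: Ilse and Yusuf each take $153,000; Linnea's $153,000 share passes to Linnea's issue.
Linnea's share ($153,000) is divided into 3 shares of $51,000: Xander, Dagny, and Benedek each take $51,000.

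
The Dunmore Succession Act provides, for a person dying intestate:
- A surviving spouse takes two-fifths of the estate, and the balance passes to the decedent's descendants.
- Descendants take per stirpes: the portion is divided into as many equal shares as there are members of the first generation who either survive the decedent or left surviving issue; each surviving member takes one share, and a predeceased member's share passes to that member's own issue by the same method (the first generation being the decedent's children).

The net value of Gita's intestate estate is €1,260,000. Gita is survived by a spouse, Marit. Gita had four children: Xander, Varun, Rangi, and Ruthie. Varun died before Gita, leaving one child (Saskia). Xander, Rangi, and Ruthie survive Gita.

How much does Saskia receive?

Marit takes two-fifths of €1,260,000 = €504,000. The remaining €756,000 passes to the descendants.
The descendants' portion (€756,000) is divided into 4 shares of €189,000: Xander, Rangi, and Ruthie each take €189,000; Varun's €189,000 share passes to Varun's issue.
Varun's share (€189,000) passes entirely to Saskia.

Saskia receives €189,000.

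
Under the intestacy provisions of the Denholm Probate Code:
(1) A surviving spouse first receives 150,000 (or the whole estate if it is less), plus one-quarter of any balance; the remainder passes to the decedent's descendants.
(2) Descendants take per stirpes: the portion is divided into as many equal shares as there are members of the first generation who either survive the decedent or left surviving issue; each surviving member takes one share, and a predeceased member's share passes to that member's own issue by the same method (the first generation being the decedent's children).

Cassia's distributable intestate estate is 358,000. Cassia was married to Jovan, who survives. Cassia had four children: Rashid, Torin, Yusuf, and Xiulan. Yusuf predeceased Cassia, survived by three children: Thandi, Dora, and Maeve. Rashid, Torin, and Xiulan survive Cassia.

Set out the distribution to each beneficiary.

Jovan first takes 150,000, leaving a balance of 208,000. Jovan then takes one-quarter of the balance (52,000), for a total of 202,000. The remaining 156,000 passes to the descendants.
The descendants' portion (156,000) is divided into 4 shares of 39,000: Rashid, Torin, and Xiulan each take 39,000; Yusuf's 39,000 share passes to Yusuf's issue.
Yusuf's share (39,000) is divided into 3 shares of 13,000: Thandi, Dora, and Maeve each take 13,000.

Jovan: 202,000; Rashid: 39,000; Torin: 39,000; Thandi: 13,000; Dora: 13,000; Maeve: 13,000; Xiulan: 39,000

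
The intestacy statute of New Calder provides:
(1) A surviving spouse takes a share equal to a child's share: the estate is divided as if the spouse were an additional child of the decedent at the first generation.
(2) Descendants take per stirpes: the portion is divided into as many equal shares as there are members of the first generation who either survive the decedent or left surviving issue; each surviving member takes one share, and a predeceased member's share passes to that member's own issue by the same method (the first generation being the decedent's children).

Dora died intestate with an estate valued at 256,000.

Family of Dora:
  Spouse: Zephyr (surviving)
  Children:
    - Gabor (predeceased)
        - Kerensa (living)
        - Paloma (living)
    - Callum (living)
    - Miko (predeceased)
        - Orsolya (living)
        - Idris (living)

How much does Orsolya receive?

The spouse counts as an additional share at the children's level, so there are 4 primary shares of 64,000. Zephyr takes one such share (64,000).
The children's combined portion (192,000) is divided into 3 shares of 64,000: Callum takes 64,000; Gabor's 64,000 share passes to Gabor's issue; Miko's 64,000 share passes to Miko's issue.
Gabor's share (64,000) is divided into 2 shares of 32,000: Kerensa and Paloma each take 32,000.
Miko's share (64,000) is divided into 2 shares of 32,000: Orsolya and Idris each take 32,000.

Orsolya receives 32,000.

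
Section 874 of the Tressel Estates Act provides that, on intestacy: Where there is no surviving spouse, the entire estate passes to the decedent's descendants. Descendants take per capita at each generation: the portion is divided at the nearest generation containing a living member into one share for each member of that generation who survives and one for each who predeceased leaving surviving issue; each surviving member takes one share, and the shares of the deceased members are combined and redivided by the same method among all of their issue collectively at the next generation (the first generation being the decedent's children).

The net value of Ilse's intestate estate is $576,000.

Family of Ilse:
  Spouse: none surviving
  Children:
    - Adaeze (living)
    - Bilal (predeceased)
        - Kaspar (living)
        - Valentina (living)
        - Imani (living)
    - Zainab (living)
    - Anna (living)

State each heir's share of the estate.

Adaeze: $144,000; Kaspar: $48,000; Valentina: $48,000; Imani: $48,000; Zainab: $144,000; Anna: $144,000

The entire $576,000 passes to the descendants.
That amount ($576,000) is divided at the children's generation into 4 shares of $144,000. Adaeze, Zainab, and Anna each take $144,000. The remaining share for the deceased Bilal ($144,000) is carried to the next generation.
That pool ($144,000) is divided at the grandchildren's generation equally among Kaspar, Valentina, and Imani: $48,000 each.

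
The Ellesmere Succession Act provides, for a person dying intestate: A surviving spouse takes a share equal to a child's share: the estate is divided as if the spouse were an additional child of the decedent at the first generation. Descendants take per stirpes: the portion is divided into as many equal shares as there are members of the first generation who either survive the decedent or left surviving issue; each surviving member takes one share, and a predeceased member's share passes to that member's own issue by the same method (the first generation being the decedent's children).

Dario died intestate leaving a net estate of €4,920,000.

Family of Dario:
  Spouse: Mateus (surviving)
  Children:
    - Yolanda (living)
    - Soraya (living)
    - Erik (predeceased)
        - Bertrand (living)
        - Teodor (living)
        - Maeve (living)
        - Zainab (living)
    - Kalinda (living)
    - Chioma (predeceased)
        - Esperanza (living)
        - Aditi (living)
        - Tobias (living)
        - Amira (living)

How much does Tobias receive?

The spouse counts as an additional share at the children's level, so there are 6 primary shares of €820,000. Mateus takes one such share (€820,000).
The children's combined portion (€4,100,000) is divided into 5 shares of €820,000: Yolanda, Soraya, and Kalinda each take €820,000; Erik's €820,000 share passes to Erik's issue; Chioma's €820,000 share passes to Chioma's issue.
Erik's share (€820,000) is divided into 4 shares of €205,000: Bertrand, Teodor, Maeve, and Zainab each take €205,000.
Chioma's share (€820,000) is divided into 4 shares of €205,000: Esperanza, Aditi, Tobias, and Amira each take €205,000.

Tobias receives €205,000.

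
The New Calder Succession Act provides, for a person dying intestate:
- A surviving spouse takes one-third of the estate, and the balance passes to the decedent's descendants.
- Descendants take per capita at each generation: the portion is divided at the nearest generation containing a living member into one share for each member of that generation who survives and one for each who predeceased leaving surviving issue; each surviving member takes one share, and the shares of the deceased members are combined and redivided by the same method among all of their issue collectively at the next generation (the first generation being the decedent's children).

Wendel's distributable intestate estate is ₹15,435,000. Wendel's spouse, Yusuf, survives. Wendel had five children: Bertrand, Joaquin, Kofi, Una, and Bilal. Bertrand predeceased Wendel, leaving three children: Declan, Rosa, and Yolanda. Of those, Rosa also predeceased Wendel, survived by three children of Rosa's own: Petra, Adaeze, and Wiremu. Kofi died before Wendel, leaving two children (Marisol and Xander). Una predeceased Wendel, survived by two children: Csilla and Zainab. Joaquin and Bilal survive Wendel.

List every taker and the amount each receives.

Yusuf: ₹5,145,000; Declan: ₹882,000; Petra: ₹294,000; Adaeze: ₹294,000; Wiremu: ₹294,000; Yolanda: ₹882,000; Joaquin: ₹2,058,000; Marisol: ₹882,000; Xander: ₹882,000; Csilla: ₹882,000; Zainab: ₹882,000; Bilal: ₹2,058,000

Yusuf takes one-third of ₹15,435,000 = ₹5,145,000. The remaining ₹10,290,000 passes to the descendants.
The descendants' portion (₹10,290,000) is divided at the children's generation into 5 shares of ₹2,058,000. Joaquin and Bilal each take ₹2,058,000. The 3 shares of the deceased (Bertrand, Kofi, and Una) are combined into a pool of ₹6,174,000.
That pool (₹6,174,000) is divided at the grandchildren's generation into 7 shares of ₹882,000. Declan, Yolanda, Marisol, Xander, Csilla, and Zainab each take ₹882,000. The remaining share for the deceased Rosa (₹882,000) is carried to the next generation.
That pool (₹882,000) is divided at the great-grandchildren's generation equally among Petra, Adaeze, and Wiremu: ₹294,000 each.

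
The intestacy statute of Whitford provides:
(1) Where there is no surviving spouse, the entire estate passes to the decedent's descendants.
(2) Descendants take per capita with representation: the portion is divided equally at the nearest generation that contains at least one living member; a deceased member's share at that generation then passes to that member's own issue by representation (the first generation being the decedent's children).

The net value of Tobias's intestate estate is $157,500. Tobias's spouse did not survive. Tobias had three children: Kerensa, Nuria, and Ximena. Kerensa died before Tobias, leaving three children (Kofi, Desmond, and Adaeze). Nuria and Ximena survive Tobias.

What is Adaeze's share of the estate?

The entire $157,500 passes to the descendants.
That amount ($157,500) is divided into 3 shares of $52,500: Nuria and Ximena each take $52,500; Kerensa's $52,500 share passes to Kerensa's issue.
Kerensa's share ($52,500) is divided into 3 shares of $17,500: Kofi, Desmond, and Adaeze each take $17,500.

Adaeze receives $17,500.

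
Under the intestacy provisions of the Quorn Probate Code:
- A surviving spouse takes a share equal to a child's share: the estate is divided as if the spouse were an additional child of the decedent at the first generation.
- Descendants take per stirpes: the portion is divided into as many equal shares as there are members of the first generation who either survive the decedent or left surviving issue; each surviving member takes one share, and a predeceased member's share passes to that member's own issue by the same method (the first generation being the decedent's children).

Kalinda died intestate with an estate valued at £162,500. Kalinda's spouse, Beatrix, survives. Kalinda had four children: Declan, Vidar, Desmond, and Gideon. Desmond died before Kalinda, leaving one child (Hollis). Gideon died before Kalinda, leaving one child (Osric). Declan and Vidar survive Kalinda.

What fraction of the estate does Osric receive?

Osric receives 1/5 of the estate.

The spouse counts as an additional share at the children's level, so there are 5 primary shares of £32,500. Beatrix takes one such share (£32,500).
The children's combined portion (£130,000) is divided into 4 shares of £32,500: Declan and Vidar each take £32,500; Desmond's £32,500 share passes to Desmond's issue; Gideon's £32,500 share passes to Gideon's issue.
Desmond's share (£32,500) passes entirely to Hollis.
Gideon's share (£32,500) passes entirely to Osric.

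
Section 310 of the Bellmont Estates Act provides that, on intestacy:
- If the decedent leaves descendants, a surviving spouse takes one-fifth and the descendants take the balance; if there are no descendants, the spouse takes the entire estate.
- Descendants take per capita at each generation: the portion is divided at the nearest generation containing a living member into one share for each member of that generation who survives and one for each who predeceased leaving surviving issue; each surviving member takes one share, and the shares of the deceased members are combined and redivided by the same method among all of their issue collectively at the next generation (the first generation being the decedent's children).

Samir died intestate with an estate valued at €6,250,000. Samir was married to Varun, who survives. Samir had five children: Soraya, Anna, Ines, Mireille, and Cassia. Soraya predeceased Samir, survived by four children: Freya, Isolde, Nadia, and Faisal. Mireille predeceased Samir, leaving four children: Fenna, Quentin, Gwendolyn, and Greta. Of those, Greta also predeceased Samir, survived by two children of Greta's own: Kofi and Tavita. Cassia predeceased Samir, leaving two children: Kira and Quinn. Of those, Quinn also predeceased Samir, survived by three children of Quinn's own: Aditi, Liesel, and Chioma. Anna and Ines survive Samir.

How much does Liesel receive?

Varun takes one-fifth of €6,250,000 = €1,250,000. The remaining €5,000,000 passes to the descendants.
The descendants' portion (€5,000,000) is divided at the children's generation into 5 shares of €1,000,000. Anna and Ines each take €1,000,000. The 3 shares of the deceased (Soraya, Mireille, and Cassia) are combined into a pool of €3,000,000.
That pool (€3,000,000) is divided at the grandchildren's generation into 10 shares of €300,000. Freya, Isolde, Nadia, Faisal, Fenna, Quentin, Gwendolyn, and Kira each take €300,000. The 2 shares of the deceased (Greta and Quinn) are combined into a pool of €600,000.
That pool (€600,000) is divided at the great-grandchildren's generation equally among Kofi, Tavita, Aditi, Liesel, and Chioma: €120,000 each.

Liesel receives €120,000.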